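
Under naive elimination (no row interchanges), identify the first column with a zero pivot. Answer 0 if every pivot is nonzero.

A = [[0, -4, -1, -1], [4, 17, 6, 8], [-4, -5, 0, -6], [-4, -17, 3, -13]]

first zero-pivot column = 1

Naive forward elimination:
Pivot entry (1,1) is zero but row 2 has 4 in column 1 -> naive elimination stops; a row interchange (e.g. R1 <-> R2) would be required here.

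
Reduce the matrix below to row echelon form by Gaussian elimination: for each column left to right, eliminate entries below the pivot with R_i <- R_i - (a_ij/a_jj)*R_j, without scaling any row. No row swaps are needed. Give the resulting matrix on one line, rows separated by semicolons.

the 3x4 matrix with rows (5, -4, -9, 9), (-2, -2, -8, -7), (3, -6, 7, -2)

REF = [5 -4 -9 9; 0 -18/5 -58/5 -17/5; 0 0 24 -4]

Forward elimination:
R2 <- R2 - (-2/5)*R1:  [     0  -18/5  -58/5  -17/5 ]
R3 <- R3 - (3/5)*R1:  [     0  -18/5   62/5  -37/5 ]
R3 <- R3 - (1)*R2:  [  0   0  24  -4 ]
Row echelon form:
[ 5     -4     -9      9 ]
[ 0  -18/5  -58/5  -17/5 ]
[ 0      0     24     -4 ]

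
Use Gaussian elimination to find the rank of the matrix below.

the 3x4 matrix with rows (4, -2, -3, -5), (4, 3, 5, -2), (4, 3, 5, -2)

Row reduction:
R2 <- R2 - (1)*R1:  [ 0  5  8  3 ]
R3 <- R3 - (1)*R1:  [ 0  5  8  3 ]
R3 <- R3 - (1)*R2:  [ 0  0  0  0 ]
Row echelon form:
[ 4  -2  -3  -5 ]
[ 0   5   8   3 ]
[ 0   0   0   0 ]
Nonzero rows / pivot columns: 2

rank(A) = 2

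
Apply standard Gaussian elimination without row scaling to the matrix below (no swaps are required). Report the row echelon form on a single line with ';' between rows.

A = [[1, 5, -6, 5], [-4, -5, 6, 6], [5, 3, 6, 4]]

REF = [1 5 -6 5; 0 15 -18 26; 0 0 48/5 257/15]

Forward elimination:
R2 <- R2 - (-4)*R1:  [   0   15  -18   26 ]
R3 <- R3 - (5)*R1:  [   0  -22   36  -21 ]
R3 <- R3 - (-22/15)*R2:  [      0       0    48/5  257/15 ]
Row echelon form:
[ 1   5    -6       5 ]
[ 0  15   -18      26 ]
[ 0   0  48/5  257/15 ]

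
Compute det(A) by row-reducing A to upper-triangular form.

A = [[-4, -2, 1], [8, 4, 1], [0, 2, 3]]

det(A) = 24

Forward elimination:
R2 <- R2 - (-2)*R1:  [ 0  0  3 ]
R2 <-> R3   (pivot in column 2 was zero)
[ -4  -2  1 ]
[  0   2  3 ]
[  0   0  3 ]
Upper-triangular form:
[ -4  -2  1 ]
[  0   2  3 ]
[  0   0  3 ]
det(A) = (-1)^1 * (-4) * (2) * (3) = 24  (1 row swap -> sign -1)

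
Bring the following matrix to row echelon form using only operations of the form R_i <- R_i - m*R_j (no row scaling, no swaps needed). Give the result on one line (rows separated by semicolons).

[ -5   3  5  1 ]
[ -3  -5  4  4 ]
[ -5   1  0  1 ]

REF = [-5 3 5 1; 0 -34/5 1 17/5; 0 0 -90/17 -1]

Forward elimination:
R2 <- R2 - (3/5)*R1:  [     0  -34/5      1   17/5 ]
R3 <- R3 - (1)*R1:  [  0  -2  -5   0 ]
R3 <- R3 - (5/17)*R2:  [      0       0  -90/17      -1 ]
Row echelon form:
[ -5      3       5     1 ]
[  0  -34/5       1  17/5 ]
[  0      0  -90/17    -1 ]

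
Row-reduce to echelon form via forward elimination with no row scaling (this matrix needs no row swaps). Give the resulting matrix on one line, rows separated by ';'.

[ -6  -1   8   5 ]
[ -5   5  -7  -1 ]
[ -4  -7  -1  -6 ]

Forward elimination:
R2 <- R2 - (5/6)*R1:  [     0   35/6  -41/3  -31/6 ]
R3 <- R3 - (2/3)*R1:  [     0  -19/3  -19/3  -28/3 ]
R3 <- R3 - (-38/35)*R2:  [       0        0  -741/35  -523/35 ]
Row echelon form:
[ -6    -1        8        5 ]
[  0  35/6    -41/3    -31/6 ]
[  0     0  -741/35  -523/35 ]

REF = [-6 -1 8 5; 0 35/6 -41/3 -31/6; 0 0 -741/35 -523/35]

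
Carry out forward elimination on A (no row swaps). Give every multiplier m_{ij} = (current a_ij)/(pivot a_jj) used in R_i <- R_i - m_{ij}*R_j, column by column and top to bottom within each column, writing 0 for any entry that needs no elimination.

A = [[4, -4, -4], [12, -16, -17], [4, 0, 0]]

multipliers: 3, 1, -1

Forward elimination:
R2 <- R2 - (3)*R1:  [  0  -4  -5 ]
R3 <- R3 - (1)*R1:  [ 0  4  4 ]
R3 <- R3 - (-1)*R2:  [  0   0  -1 ]
Multipliers (in order of application): m_{21} = 3, m_{31} = 1, m_{32} = -1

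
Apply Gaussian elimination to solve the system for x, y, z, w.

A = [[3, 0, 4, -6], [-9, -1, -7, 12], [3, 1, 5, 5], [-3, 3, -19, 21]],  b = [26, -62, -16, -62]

Forward elimination on [A|b]:
R2 <- R2 - (-3)*R1:  [  0  -1   5  -6  16 ]
R3 <- R3 - (1)*R1:  [   0    1    1   11  -42 ]
R4 <- R4 - (-1)*R1:  [   0    3  -15   15  -36 ]
R3 <- R3 - (-1)*R2:  [   0    0    6    5  -26 ]
R4 <- R4 - (-3)*R2:  [  0   0   0  -3  12 ]
Row echelon form:
[ 3   0  4  -6  |   26 ]
[ 0  -1  5  -6  |   16 ]
[ 0   0  6   5  |  -26 ]
[ 0   0  0  -3  |   12 ]
Back-substitution:
w = (12) / -3 = -4
z = (-26 - (5)*(-4)) / 6 = -1
y = (16 - (5)*(-1) - (-6)*(-4)) / -1 = 3
x = (26 - (4)*(-1) - (-6)*(-4)) / 3 = 2

(2, 3, -1, -4)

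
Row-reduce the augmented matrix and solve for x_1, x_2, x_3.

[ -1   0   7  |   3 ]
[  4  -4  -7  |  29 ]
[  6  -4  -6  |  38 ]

Forward elimination on [A|b]:
R2 <- R2 - (-4)*R1:  [  0  -4  21  41 ]
R3 <- R3 - (-6)*R1:  [  0  -4  36  56 ]
R3 <- R3 - (1)*R2:  [  0   0  15  15 ]
Row echelon form:
[ -1   0   7  |   3 ]
[  0  -4  21  |  41 ]
[  0   0  15  |  15 ]
Back-substitution:
x_3 = (15) / 15 = 1
x_2 = (41 - (21)*(1)) / -4 = -5
x_1 = (3 - (7)*(1)) / -1 = 4

(4, -5, 1)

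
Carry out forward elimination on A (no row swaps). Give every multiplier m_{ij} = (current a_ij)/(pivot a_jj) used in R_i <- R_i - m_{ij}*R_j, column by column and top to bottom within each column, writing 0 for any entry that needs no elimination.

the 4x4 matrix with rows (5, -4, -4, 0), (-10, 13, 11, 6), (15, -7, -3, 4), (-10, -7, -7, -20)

Forward elimination:
R2 <- R2 - (-2)*R1:  [ 0  5  3  6 ]
R3 <- R3 - (3)*R1:  [ 0  5  9  4 ]
R4 <- R4 - (-2)*R1:  [   0  -15  -15  -20 ]
R3 <- R3 - (1)*R2:  [  0   0   6  -2 ]
R4 <- R4 - (-3)*R2:  [  0   0  -6  -2 ]
R4 <- R4 - (-1)*R3:  [  0   0   0  -4 ]
Multipliers (in order of application): m_{21} = -2, m_{31} = 3, m_{41} = -2, m_{32} = 1, m_{42} = -3, m_{43} = -1

multipliers: -2, 3, -2, 1, -3, -1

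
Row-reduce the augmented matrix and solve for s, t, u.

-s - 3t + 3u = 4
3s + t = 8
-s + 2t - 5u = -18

(2, 2, 4)

Forward elimination on [A|b]:
R2 <- R2 - (-3)*R1:  [  0  -8   9  20 ]
R3 <- R3 - (1)*R1:  [   0    5   -8  -22 ]
R3 <- R3 - (-5/8)*R2:  [     0      0  -19/8  -19/2 ]
Row echelon form:
[ -1  -3      3  |      4 ]
[  0  -8      9  |     20 ]
[  0   0  -19/8  |  -19/2 ]
Back-substitution:
u = (-19/2) / (-19/8) = 4
t = (20 - (9)*(4)) / -8 = 2
s = (4 - (-3)*(2) - (3)*(4)) / -1 = 2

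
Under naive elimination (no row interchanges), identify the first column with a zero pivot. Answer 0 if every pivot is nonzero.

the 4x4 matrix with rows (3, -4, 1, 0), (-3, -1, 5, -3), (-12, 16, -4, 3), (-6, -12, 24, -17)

Naive forward elimination:
R2 <- R2 - (-1)*R1:  [  0  -5   6  -3 ]
R3 <- R3 - (-4)*R1:  [ 0  0  0  3 ]
R4 <- R4 - (-2)*R1:  [   0  -20   26  -17 ]
R4 <- R4 - (4)*R2:  [  0   0   2  -5 ]
Matrix at this point:
[ 3  -4  1   0 ]
[ 0  -5  6  -3 ]
[ 0   0  0   3 ]
[ 0   0  2  -5 ]
Pivot entry (3,3) is zero but row 4 has 2 in column 3 -> naive elimination stops; a row interchange (e.g. R3 <-> R4) would be required here.

first zero-pivot column = 3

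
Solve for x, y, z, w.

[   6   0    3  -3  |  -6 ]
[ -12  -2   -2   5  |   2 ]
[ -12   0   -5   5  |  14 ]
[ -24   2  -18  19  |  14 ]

Forward elimination on [A|b]:
R2 <- R2 - (-2)*R1:  [   0   -2    4   -1  -10 ]
R3 <- R3 - (-2)*R1:  [  0   0   1  -1   2 ]
R4 <- R4 - (-4)*R1:  [   0    2   -6    7  -10 ]
R4 <- R4 - (-1)*R2:  [   0    0   -2    6  -20 ]
R4 <- R4 - (-2)*R3:  [   0    0    0    4  -16 ]
Row echelon form:
[ 6   0  3  -3  |   -6 ]
[ 0  -2  4  -1  |  -10 ]
[ 0   0  1  -1  |    2 ]
[ 0   0  0   4  |  -16 ]
Back-substitution:
w = (-16) / 4 = -4
z = (2 - (-1)*(-4)) / 1 = -2
y = (-10 - (4)*(-2) - (-1)*(-4)) / -2 = 3
x = (-6 - (3)*(-2) - (-3)*(-4)) / 6 = -2

(-2, 3, -2, -4)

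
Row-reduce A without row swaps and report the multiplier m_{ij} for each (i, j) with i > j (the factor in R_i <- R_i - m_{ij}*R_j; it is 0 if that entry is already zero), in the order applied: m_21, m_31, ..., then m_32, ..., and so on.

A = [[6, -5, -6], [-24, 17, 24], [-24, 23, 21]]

Forward elimination:
R2 <- R2 - (-4)*R1:  [  0  -3   0 ]
R3 <- R3 - (-4)*R1:  [  0   3  -3 ]
R3 <- R3 - (-1)*R2:  [  0   0  -3 ]
Multipliers (in order of application): m_{21} = -4, m_{31} = -4, m_{32} = -1

multipliers: -4, -4, -1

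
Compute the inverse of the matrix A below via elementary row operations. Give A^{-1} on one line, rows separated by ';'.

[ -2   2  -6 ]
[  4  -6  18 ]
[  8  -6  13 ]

inverse = [-3/2 -1/2 0; -23/5 -11/10 -3/5; -6/5 -1/5 -1/5]

Gauss-Jordan on [A | I]:
R1 <- (1/-2)*R1:  [    1    -1     3  |  -1/2     0     0 ]
R2 <- R2 - (4)*R1:  [  0  -2   6  |   2   1   0 ]
R3 <- R3 - (8)*R1:  [   0    2  -11  |    4    0    1 ]
R2 <- (1/-2)*R2:  [    0     1    -3  |    -1  -1/2     0 ]
R1 <- R1 - (-1)*R2:  [    1     0     0  |  -3/2  -1/2     0 ]
R3 <- R3 - (2)*R2:  [  0   0  -5  |   6   1   1 ]
R3 <- (1/-5)*R3:  [    0     0     1  |  -6/5  -1/5  -1/5 ]
R2 <- R2 - (-3)*R3:  [      0       1       0  |   -23/5  -11/10    -3/5 ]
Right block of [I | A^{-1}] is the inverse:
[  -3/2    -1/2     0 ]
[ -23/5  -11/10  -3/5 ]
[  -6/5    -1/5  -1/5 ]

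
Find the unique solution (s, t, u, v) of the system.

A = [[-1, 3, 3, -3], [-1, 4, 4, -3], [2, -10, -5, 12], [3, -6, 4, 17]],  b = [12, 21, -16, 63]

(3, 5, 4, 4)

Forward elimination on [A|b]:
R2 <- R2 - (1)*R1:  [ 0  1  1  0  9 ]
R3 <- R3 - (-2)*R1:  [  0  -4   1   6   8 ]
R4 <- R4 - (-3)*R1:  [  0   3  13   8  99 ]
R3 <- R3 - (-4)*R2:  [  0   0   5   6  44 ]
R4 <- R4 - (3)*R2:  [  0   0  10   8  72 ]
R4 <- R4 - (2)*R3:  [   0    0    0   -4  -16 ]
Row echelon form:
[ -1  3  3  -3  |   12 ]
[  0  1  1   0  |    9 ]
[  0  0  5   6  |   44 ]
[  0  0  0  -4  |  -16 ]
Back-substitution:
v = (-16) / -4 = 4
u = (44 - (6)*(4)) / 5 = 4
t = (9 - (1)*(4)) / 1 = 5
s = (12 - (3)*(5) - (3)*(4) - (-3)*(4)) / -1 = 3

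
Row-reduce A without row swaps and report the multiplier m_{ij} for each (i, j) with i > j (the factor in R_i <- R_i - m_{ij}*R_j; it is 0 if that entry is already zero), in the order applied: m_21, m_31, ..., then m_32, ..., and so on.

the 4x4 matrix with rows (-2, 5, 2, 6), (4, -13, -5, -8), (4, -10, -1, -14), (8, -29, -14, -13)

multipliers: -2, -2, -4, 0, 3, -1

Forward elimination:
R2 <- R2 - (-2)*R1:  [  0  -3  -1   4 ]
R3 <- R3 - (-2)*R1:  [  0   0   3  -2 ]
R4 <- R4 - (-4)*R1:  [  0  -9  -6  11 ]
R3: entry in column 2 is already 0 -> m_{32} = 0 (no row operation needed)
R4 <- R4 - (3)*R2:  [  0   0  -3  -1 ]
R4 <- R4 - (-1)*R3:  [  0   0   0  -3 ]
Multipliers (in order of application): m_{21} = -2, m_{31} = -2, m_{41} = -4, m_{32} = 0, m_{42} = 3, m_{43} = -1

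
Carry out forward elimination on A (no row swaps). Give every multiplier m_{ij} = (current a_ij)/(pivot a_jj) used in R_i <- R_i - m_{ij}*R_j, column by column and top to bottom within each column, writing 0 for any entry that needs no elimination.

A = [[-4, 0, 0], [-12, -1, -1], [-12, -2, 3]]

multipliers: 3, 3, 2

Forward elimination:
R2 <- R2 - (3)*R1:  [  0  -1  -1 ]
R3 <- R3 - (3)*R1:  [  0  -2   3 ]
R3 <- R3 - (2)*R2:  [ 0  0  5 ]
Multipliers (in order of application): m_{21} = 3, m_{31} = 3, m_{32} = 2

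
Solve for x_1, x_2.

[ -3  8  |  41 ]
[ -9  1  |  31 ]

(-3, 4)

Forward elimination on [A|b]:
R2 <- R2 - (3)*R1:  [   0  -23  -92 ]
Row echelon form:
[ -3    8  |   41 ]
[  0  -23  |  -92 ]
Back-substitution:
x_2 = (-92) / -23 = 4
x_1 = (41 - (8)*(4)) / -3 = -3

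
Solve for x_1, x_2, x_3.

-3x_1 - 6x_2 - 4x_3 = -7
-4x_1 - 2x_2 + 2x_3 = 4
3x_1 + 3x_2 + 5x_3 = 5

Forward elimination on [A|b]:
R2 <- R2 - (4/3)*R1:  [    0     6  22/3  40/3 ]
R3 <- R3 - (-1)*R1:  [  0  -3   1  -2 ]
R3 <- R3 - (-1/2)*R2:  [    0     0  14/3  14/3 ]
Row echelon form:
[ -3  -6    -4  |    -7 ]
[  0   6  22/3  |  40/3 ]
[  0   0  14/3  |  14/3 ]
Back-substitution:
x_3 = (14/3) / (14/3) = 1
x_2 = (40/3 - (22/3)*(1)) / 6 = 1
x_1 = (-7 - (-6)*(1) - (-4)*(1)) / -3 = -1

(-1, 1, 1)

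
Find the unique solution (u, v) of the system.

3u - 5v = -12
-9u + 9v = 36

Forward elimination on [A|b]:
R2 <- R2 - (-3)*R1:  [  0  -6   0 ]
Row echelon form:
[ 3  -5  |  -12 ]
[ 0  -6  |    0 ]
Back-substitution:
v = (0) / -6 = 0
u = (-12 - (-5)*(0)) / 3 = -4

(-4, 0)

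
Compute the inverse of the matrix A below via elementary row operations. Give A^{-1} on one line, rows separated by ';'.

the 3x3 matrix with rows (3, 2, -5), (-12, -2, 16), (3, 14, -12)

inverse = [-100/9 -23/9 11/9; -16/3 -7/6 2/3; -9 -2 1]

Gauss-Jordan on [A | I]:
R1 <- (1/3)*R1:  [    1   2/3  -5/3  |   1/3     0     0 ]
R2 <- R2 - (-12)*R1:  [  0   6  -4  |   4   1   0 ]
R3 <- R3 - (3)*R1:  [  0  12  -7  |  -1   0   1 ]
R2 <- (1/6)*R2:  [    0     1  -2/3  |   2/3   1/6     0 ]
R1 <- R1 - (2/3)*R2:  [     1      0  -11/9  |   -1/9   -1/9      0 ]
R3 <- R3 - (12)*R2:  [  0   0   1  |  -9  -2   1 ]
R1 <- R1 - (-11/9)*R3:  [      1       0       0  |  -100/9   -23/9    11/9 ]
R2 <- R2 - (-2/3)*R3:  [     0      1      0  |  -16/3   -7/6    2/3 ]
Right block of [I | A^{-1}] is the inverse:
[ -100/9  -23/9  11/9 ]
[  -16/3   -7/6   2/3 ]
[     -9     -2     1 ]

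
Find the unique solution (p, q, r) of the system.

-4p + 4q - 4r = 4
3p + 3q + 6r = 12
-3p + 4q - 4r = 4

(0, 2, 1)

Forward elimination on [A|b]:
R2 <- R2 - (-3/4)*R1:  [  0   6   3  15 ]
R3 <- R3 - (3/4)*R1:  [  0   1  -1   1 ]
R3 <- R3 - (1/6)*R2:  [    0     0  -3/2  -3/2 ]
Row echelon form:
[ -4  4    -4  |     4 ]
[  0  6     3  |    15 ]
[  0  0  -3/2  |  -3/2 ]
Back-substitution:
r = (-3/2) / (-3/2) = 1
q = (15 - (3)*(1)) / 6 = 2
p = (4 - (4)*(2) - (-4)*(1)) / -4 = 0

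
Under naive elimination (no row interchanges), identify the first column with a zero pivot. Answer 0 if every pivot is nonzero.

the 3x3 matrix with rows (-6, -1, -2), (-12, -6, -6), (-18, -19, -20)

Naive forward elimination:
R2 <- R2 - (2)*R1:  [  0  -4  -2 ]
R3 <- R3 - (3)*R1:  [   0  -16  -14 ]
R3 <- R3 - (4)*R2:  [  0   0  -6 ]
All pivots nonzero; naive elimination completes without hitting a zero pivot.

first zero-pivot column = 0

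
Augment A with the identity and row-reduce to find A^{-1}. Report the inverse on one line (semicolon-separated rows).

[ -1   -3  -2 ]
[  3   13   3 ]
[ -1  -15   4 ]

Gauss-Jordan on [A | I]:
R1 <- (1/-1)*R1:  [  1   3   2  |  -1   0   0 ]
R2 <- R2 - (3)*R1:  [  0   4  -3  |   3   1   0 ]
R3 <- R3 - (-1)*R1:  [   0  -12    6  |   -1    0    1 ]
R2 <- (1/4)*R2:  [    0     1  -3/4  |   3/4   1/4     0 ]
R1 <- R1 - (3)*R2:  [     1      0   17/4  |  -13/4   -3/4      0 ]
R3 <- R3 - (-12)*R2:  [  0   0  -3  |   8   3   1 ]
R3 <- (1/-3)*R3:  [    0     0     1  |  -8/3    -1  -1/3 ]
R1 <- R1 - (17/4)*R3:  [     1      0      0  |  97/12    7/2  17/12 ]
R2 <- R2 - (-3/4)*R3:  [    0     1     0  |  -5/4  -1/2  -1/4 ]
Right block of [I | A^{-1}] is the inverse:
[ 97/12   7/2  17/12 ]
[  -5/4  -1/2   -1/4 ]
[  -8/3    -1   -1/3 ]

inverse = [97/12 7/2 17/12; -5/4 -1/2 -1/4; -8/3 -1 -1/3]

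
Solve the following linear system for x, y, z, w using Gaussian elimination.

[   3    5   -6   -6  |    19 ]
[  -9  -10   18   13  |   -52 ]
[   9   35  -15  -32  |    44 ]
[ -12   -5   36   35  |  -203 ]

(1, -4, -1, -5)

Forward elimination on [A|b]:
R2 <- R2 - (-3)*R1:  [  0   5   0  -5   5 ]
R3 <- R3 - (3)*R1:  [   0   20    3  -14  -13 ]
R4 <- R4 - (-4)*R1:  [    0    15    12    11  -127 ]
R3 <- R3 - (4)*R2:  [   0    0    3    6  -33 ]
R4 <- R4 - (3)*R2:  [    0     0    12    26  -142 ]
R4 <- R4 - (4)*R3:  [   0    0    0    2  -10 ]
Row echelon form:
[ 3  5  -6  -6  |   19 ]
[ 0  5   0  -5  |    5 ]
[ 0  0   3   6  |  -33 ]
[ 0  0   0   2  |  -10 ]
Back-substitution:
w = (-10) / 2 = -5
z = (-33 - (6)*(-5)) / 3 = -1
y = (5 - (-5)*(-5)) / 5 = -4
x = (19 - (5)*(-4) - (-6)*(-1) - (-6)*(-5)) / 3 = 1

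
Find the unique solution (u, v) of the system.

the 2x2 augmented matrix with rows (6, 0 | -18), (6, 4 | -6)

(-3, 3)

Forward elimination on [A|b]:
R2 <- R2 - (1)*R1:  [  0   4  12 ]
Row echelon form:
[ 6  0  |  -18 ]
[ 0  4  |   12 ]
Back-substitution:
v = (12) / 4 = 3
u = (-18) / 6 = -3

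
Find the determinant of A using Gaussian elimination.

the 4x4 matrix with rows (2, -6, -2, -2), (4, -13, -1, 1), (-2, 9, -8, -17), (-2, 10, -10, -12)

Forward elimination:
R2 <- R2 - (2)*R1:  [  0  -1   3   5 ]
R3 <- R3 - (-1)*R1:  [   0    3  -10  -19 ]
R4 <- R4 - (-1)*R1:  [   0    4  -12  -14 ]
R3 <- R3 - (-3)*R2:  [  0   0  -1  -4 ]
R4 <- R4 - (-4)*R2:  [ 0  0  0  6 ]
Upper-triangular form:
[ 2  -6  -2  -2 ]
[ 0  -1   3   5 ]
[ 0   0  -1  -4 ]
[ 0   0   0   6 ]
det(A) = (-1)^0 * (2) * (-1) * (-1) * (6) = 12  (0 row swaps -> sign +1)

det(A) = 12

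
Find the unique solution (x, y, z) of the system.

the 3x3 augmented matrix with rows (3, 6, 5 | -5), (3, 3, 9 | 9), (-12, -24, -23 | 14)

(-1, -2, 2)

Forward elimination on [A|b]:
R2 <- R2 - (1)*R1:  [  0  -3   4  14 ]
R3 <- R3 - (-4)*R1:  [  0   0  -3  -6 ]
Row echelon form:
[ 3   6   5  |  -5 ]
[ 0  -3   4  |  14 ]
[ 0   0  -3  |  -6 ]
Back-substitution:
z = (-6) / -3 = 2
y = (14 - (4)*(2)) / -3 = -2
x = (-5 - (6)*(-2) - (5)*(2)) / 3 = -1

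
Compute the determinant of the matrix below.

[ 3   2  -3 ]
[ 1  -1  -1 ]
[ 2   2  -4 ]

det(A) = 10

Forward elimination:
R2 <- R2 - (1/3)*R1:  [    0  -5/3     0 ]
R3 <- R3 - (2/3)*R1:  [   0  2/3   -2 ]
R3 <- R3 - (-2/5)*R2:  [  0   0  -2 ]
Upper-triangular form:
[ 3     2  -3 ]
[ 0  -5/3   0 ]
[ 0     0  -2 ]
det(A) = (-1)^0 * (3) * (-5/3) * (-2) = 10  (0 row swaps -> sign +1)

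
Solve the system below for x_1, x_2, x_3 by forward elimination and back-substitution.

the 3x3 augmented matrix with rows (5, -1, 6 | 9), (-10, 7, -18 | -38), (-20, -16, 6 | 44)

(1, -4, 0)

Forward elimination on [A|b]:
R2 <- R2 - (-2)*R1:  [   0    5   -6  -20 ]
R3 <- R3 - (-4)*R1:  [   0  -20   30   80 ]
R3 <- R3 - (-4)*R2:  [ 0  0  6  0 ]
Row echelon form:
[ 5  -1   6  |    9 ]
[ 0   5  -6  |  -20 ]
[ 0   0   6  |    0 ]
Back-substitution:
x_3 = (0) / 6 = 0
x_2 = (-20 - (-6)*(0)) / 5 = -4
x_1 = (9 - (-1)*(-4) - (6)*(0)) / 5 = 1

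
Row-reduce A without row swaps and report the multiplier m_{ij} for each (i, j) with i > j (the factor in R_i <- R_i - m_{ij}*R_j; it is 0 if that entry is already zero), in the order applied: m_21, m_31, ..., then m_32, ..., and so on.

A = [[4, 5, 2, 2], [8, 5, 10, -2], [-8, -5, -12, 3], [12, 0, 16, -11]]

Forward elimination:
R2 <- R2 - (2)*R1:  [  0  -5   6  -6 ]
R3 <- R3 - (-2)*R1:  [  0   5  -8   7 ]
R4 <- R4 - (3)*R1:  [   0  -15   10  -17 ]
R3 <- R3 - (-1)*R2:  [  0   0  -2   1 ]
R4 <- R4 - (3)*R2:  [  0   0  -8   1 ]
R4 <- R4 - (4)*R3:  [  0   0   0  -3 ]
Multipliers (in order of application): m_{21} = 2, m_{31} = -2, m_{41} = 3, m_{32} = -1, m_{42} = 3, m_{43} = 4

multipliers: 2, -2, 3, -1, 3, 4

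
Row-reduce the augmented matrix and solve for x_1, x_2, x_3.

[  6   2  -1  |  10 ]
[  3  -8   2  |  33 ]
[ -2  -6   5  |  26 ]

Forward elimination on [A|b]:
R2 <- R2 - (1/2)*R1:  [   0   -9  5/2   28 ]
R3 <- R3 - (-1/3)*R1:  [     0  -16/3   14/3   88/3 ]
R3 <- R3 - (16/27)*R2:  [      0       0   86/27  344/27 ]
Row echelon form:
[ 6   2     -1  |      10 ]
[ 0  -9    5/2  |      28 ]
[ 0   0  86/27  |  344/27 ]
Back-substitution:
x_3 = (344/27) / (86/27) = 4
x_2 = (28 - (5/2)*(4)) / -9 = -2
x_1 = (10 - (2)*(-2) - (-1)*(4)) / 6 = 3

(3, -2, 4)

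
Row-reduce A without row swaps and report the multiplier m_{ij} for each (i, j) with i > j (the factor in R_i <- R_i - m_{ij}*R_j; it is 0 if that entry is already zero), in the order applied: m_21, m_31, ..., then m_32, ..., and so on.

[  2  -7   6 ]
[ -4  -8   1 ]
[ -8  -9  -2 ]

multipliers: -2, -4, 37/22

Forward elimination:
R2 <- R2 - (-2)*R1:  [   0  -22   13 ]
R3 <- R3 - (-4)*R1:  [   0  -37   22 ]
R3 <- R3 - (37/22)*R2:  [    0     0  3/22 ]
Multipliers (in order of application): m_{21} = -2, m_{31} = -4, m_{32} = 37/22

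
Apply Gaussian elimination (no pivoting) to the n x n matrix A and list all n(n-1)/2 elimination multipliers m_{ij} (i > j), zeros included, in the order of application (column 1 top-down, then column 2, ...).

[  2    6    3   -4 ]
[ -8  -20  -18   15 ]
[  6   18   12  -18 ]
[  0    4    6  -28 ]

Forward elimination:
R2 <- R2 - (-4)*R1:  [  0   4  -6  -1 ]
R3 <- R3 - (3)*R1:  [  0   0   3  -6 ]
R4: entry in column 1 is already 0 -> m_{41} = 0 (no row operation needed)
R3: entry in column 2 is already 0 -> m_{32} = 0 (no row operation needed)
R4 <- R4 - (1)*R2:  [   0    0   12  -27 ]
R4 <- R4 - (4)*R3:  [  0   0   0  -3 ]
Multipliers (in order of application): m_{21} = -4, m_{31} = 3, m_{41} = 0, m_{32} = 0, m_{42} = 1, m_{43} = 4

multipliers: -4, 3, 0, 0, 1, 4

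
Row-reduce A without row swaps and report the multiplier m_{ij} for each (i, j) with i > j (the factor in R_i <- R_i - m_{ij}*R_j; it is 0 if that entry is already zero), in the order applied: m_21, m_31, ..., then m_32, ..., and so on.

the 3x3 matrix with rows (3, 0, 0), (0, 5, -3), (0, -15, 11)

multipliers: 0, 0, -3

Forward elimination:
R2: entry in column 1 is already 0 -> m_{21} = 0 (no row operation needed)
R3: entry in column 1 is already 0 -> m_{31} = 0 (no row operation needed)
R3 <- R3 - (-3)*R2:  [ 0  0  2 ]
Multipliers (in order of application): m_{21} = 0, m_{31} = 0, m_{32} = -3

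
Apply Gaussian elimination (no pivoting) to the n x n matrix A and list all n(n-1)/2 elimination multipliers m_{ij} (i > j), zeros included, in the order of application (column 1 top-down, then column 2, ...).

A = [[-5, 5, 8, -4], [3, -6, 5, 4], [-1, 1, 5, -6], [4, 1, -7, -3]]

multipliers: -3/5, 1/5, -4/5, 0, -5/3, 236/51

Forward elimination:
R2 <- R2 - (-3/5)*R1:  [    0    -3  49/5   8/5 ]
R3 <- R3 - (1/5)*R1:  [     0      0   17/5  -26/5 ]
R4 <- R4 - (-4/5)*R1:  [     0      5   -3/5  -31/5 ]
R3: entry in column 2 is already 0 -> m_{32} = 0 (no row operation needed)
R4 <- R4 - (-5/3)*R2:  [      0       0  236/15  -53/15 ]
R4 <- R4 - (236/51)*R3:  [      0       0       0  349/17 ]
Multipliers (in order of application): m_{21} = -3/5, m_{31} = 1/5, m_{41} = -4/5, m_{32} = 0, m_{42} = -5/3, m_{43} = 236/51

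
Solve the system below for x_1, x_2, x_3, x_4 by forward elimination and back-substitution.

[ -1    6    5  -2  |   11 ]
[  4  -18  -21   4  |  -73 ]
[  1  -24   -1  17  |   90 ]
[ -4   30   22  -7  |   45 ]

Forward elimination on [A|b]:
R2 <- R2 - (-4)*R1:  [   0    6   -1   -4  -29 ]
R3 <- R3 - (-1)*R1:  [   0  -18    4   15  101 ]
R4 <- R4 - (4)*R1:  [ 0  6  2  1  1 ]
R3 <- R3 - (-3)*R2:  [  0   0   1   3  14 ]
R4 <- R4 - (1)*R2:  [  0   0   3   5  30 ]
R4 <- R4 - (3)*R3:  [   0    0    0   -4  -12 ]
Row echelon form:
[ -1  6   5  -2  |   11 ]
[  0  6  -1  -4  |  -29 ]
[  0  0   1   3  |   14 ]
[  0  0   0  -4  |  -12 ]
Back-substitution:
x_4 = (-12) / -4 = 3
x_3 = (14 - (3)*(3)) / 1 = 5
x_2 = (-29 - (-1)*(5) - (-4)*(3)) / 6 = -2
x_1 = (11 - (6)*(-2) - (5)*(5) - (-2)*(3)) / -1 = -4

(-4, -2, 5, 3)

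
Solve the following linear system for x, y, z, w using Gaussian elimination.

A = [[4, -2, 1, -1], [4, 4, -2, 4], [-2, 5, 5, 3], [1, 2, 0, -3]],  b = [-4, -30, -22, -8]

(-3, -4, -1, -1)

Forward elimination on [A|b]:
R2 <- R2 - (1)*R1:  [   0    6   -3    5  -26 ]
R3 <- R3 - (-1/2)*R1:  [    0     4  11/2   5/2   -24 ]
R4 <- R4 - (1/4)*R1:  [     0    5/2   -1/4  -11/4     -7 ]
R3 <- R3 - (2/3)*R2:  [     0      0   15/2   -5/6  -20/3 ]
R4 <- R4 - (5/12)*R2:  [     0      0      1  -29/6   23/6 ]
R4 <- R4 - (2/15)*R3:  [      0       0       0  -85/18   85/18 ]
Row echelon form:
[ 4  -2     1      -1  |     -4 ]
[ 0   6    -3       5  |    -26 ]
[ 0   0  15/2    -5/6  |  -20/3 ]
[ 0   0     0  -85/18  |  85/18 ]
Back-substitution:
w = (85/18) / (-85/18) = -1
z = (-20/3 - (-5/6)*(-1)) / (15/2) = -1
y = (-26 - (-3)*(-1) - (5)*(-1)) / 6 = -4
x = (-4 - (-2)*(-4) - (1)*(-1) - (-1)*(-1)) / 4 = -3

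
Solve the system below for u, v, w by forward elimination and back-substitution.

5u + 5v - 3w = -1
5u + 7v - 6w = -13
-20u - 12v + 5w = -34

(4, -3, 2)

Forward elimination on [A|b]:
R2 <- R2 - (1)*R1:  [   0    2   -3  -12 ]
R3 <- R3 - (-4)*R1:  [   0    8   -7  -38 ]
R3 <- R3 - (4)*R2:  [  0   0   5  10 ]
Row echelon form:
[ 5  5  -3  |   -1 ]
[ 0  2  -3  |  -12 ]
[ 0  0   5  |   10 ]
Back-substitution:
w = (10) / 5 = 2
v = (-12 - (-3)*(2)) / 2 = -3
u = (-1 - (5)*(-3) - (-3)*(2)) / 5 = 4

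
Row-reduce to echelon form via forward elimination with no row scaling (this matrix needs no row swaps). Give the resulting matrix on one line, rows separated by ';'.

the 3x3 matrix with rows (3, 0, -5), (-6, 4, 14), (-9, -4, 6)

REF = [3 0 -5; 0 4 4; 0 0 -5]

Forward elimination:
R2 <- R2 - (-2)*R1:  [ 0  4  4 ]
R3 <- R3 - (-3)*R1:  [  0  -4  -9 ]
R3 <- R3 - (-1)*R2:  [  0   0  -5 ]
Row echelon form:
[ 3  0  -5 ]
[ 0  4   4 ]
[ 0  0  -5 ]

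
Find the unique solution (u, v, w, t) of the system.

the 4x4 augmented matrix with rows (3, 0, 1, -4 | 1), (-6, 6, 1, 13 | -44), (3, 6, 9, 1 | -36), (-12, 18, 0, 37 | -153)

(-4, -5, 1, -3)

Forward elimination on [A|b]:
R2 <- R2 - (-2)*R1:  [   0    6    3    5  -42 ]
R3 <- R3 - (1)*R1:  [   0    6    8    5  -37 ]
R4 <- R4 - (-4)*R1:  [    0    18     4    21  -149 ]
R3 <- R3 - (1)*R2:  [ 0  0  5  0  5 ]
R4 <- R4 - (3)*R2:  [   0    0   -5    6  -23 ]
R4 <- R4 - (-1)*R3:  [   0    0    0    6  -18 ]
Row echelon form:
[ 3  0  1  -4  |    1 ]
[ 0  6  3   5  |  -42 ]
[ 0  0  5   0  |    5 ]
[ 0  0  0   6  |  -18 ]
Back-substitution:
t = (-18) / 6 = -3
w = (5) / 5 = 1
v = (-42 - (3)*(1) - (5)*(-3)) / 6 = -5
u = (1 - (1)*(1) - (-4)*(-3)) / 3 = -4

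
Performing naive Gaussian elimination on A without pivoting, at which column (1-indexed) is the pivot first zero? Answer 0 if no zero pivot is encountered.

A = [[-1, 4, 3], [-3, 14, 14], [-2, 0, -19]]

first zero-pivot column = 0

Naive forward elimination:
R2 <- R2 - (3)*R1:  [ 0  2  5 ]
R3 <- R3 - (2)*R1:  [   0   -8  -25 ]
R3 <- R3 - (-4)*R2:  [  0   0  -5 ]
All pivots nonzero; naive elimination completes without hitting a zero pivot.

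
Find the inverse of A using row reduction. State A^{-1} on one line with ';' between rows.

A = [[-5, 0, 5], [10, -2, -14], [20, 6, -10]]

inverse = [-26/5 -3/2 -1/2; 9 5/2 1; -5 -3/2 -1/2]

Gauss-Jordan on [A | I]:
R1 <- (1/-5)*R1:  [    1     0    -1  |  -1/5     0     0 ]
R2 <- R2 - (10)*R1:  [  0  -2  -4  |   2   1   0 ]
R3 <- R3 - (20)*R1:  [  0   6  10  |   4   0   1 ]
R2 <- (1/-2)*R2:  [    0     1     2  |    -1  -1/2     0 ]
R3 <- R3 - (6)*R2:  [  0   0  -2  |  10   3   1 ]
R3 <- (1/-2)*R3:  [    0     0     1  |    -5  -3/2  -1/2 ]
R1 <- R1 - (-1)*R3:  [     1      0      0  |  -26/5   -3/2   -1/2 ]
R2 <- R2 - (2)*R3:  [   0    1    0  |    9  5/2    1 ]
Right block of [I | A^{-1}] is the inverse:
[ -26/5  -3/2  -1/2 ]
[     9   5/2     1 ]
[    -5  -3/2  -1/2 ]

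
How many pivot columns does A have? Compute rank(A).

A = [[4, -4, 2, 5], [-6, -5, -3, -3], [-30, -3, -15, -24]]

Row reduction:
R2 <- R2 - (-3/2)*R1:  [   0  -11    0  9/2 ]
R3 <- R3 - (-15/2)*R1:  [    0   -33     0  27/2 ]
R3 <- R3 - (3)*R2:  [ 0  0  0  0 ]
Row echelon form:
[ 4   -4  2    5 ]
[ 0  -11  0  9/2 ]
[ 0    0  0    0 ]
Nonzero rows / pivot columns: 2

rank(A) = 2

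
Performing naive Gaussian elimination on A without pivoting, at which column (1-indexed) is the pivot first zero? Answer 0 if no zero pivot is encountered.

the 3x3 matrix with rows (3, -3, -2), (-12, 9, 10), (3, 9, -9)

Naive forward elimination:
R2 <- R2 - (-4)*R1:  [  0  -3   2 ]
R3 <- R3 - (1)*R1:  [  0  12  -7 ]
R3 <- R3 - (-4)*R2:  [ 0  0  1 ]
All pivots nonzero; naive elimination completes without hitting a zero pivot.

first zero-pivot column = 0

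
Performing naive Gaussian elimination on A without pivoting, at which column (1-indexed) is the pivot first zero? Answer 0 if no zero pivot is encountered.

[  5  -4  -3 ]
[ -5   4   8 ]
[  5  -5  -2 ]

first zero-pivot column = 2

Naive forward elimination:
R2 <- R2 - (-1)*R1:  [ 0  0  5 ]
R3 <- R3 - (1)*R1:  [  0  -1   1 ]
Matrix at this point:
[ 5  -4  -3 ]
[ 0   0   5 ]
[ 0  -1   1 ]
Pivot entry (2,2) is zero but row 3 has -1 in column 2 -> naive elimination stops; a row interchange (e.g. R2 <-> R3) would be required here.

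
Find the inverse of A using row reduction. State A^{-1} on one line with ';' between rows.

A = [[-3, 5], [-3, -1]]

inverse = [-1/18 -5/18; 1/6 -1/6]

Gauss-Jordan on [A | I]:
R1 <- (1/-3)*R1:  [    1  -5/3  |  -1/3     0 ]
R2 <- R2 - (-3)*R1:  [  0  -6  |  -1   1 ]
R2 <- (1/-6)*R2:  [    0     1  |   1/6  -1/6 ]
R1 <- R1 - (-5/3)*R2:  [     1      0  |  -1/18  -5/18 ]
Right block of [I | A^{-1}] is the inverse:
[ -1/18  -5/18 ]
[   1/6   -1/6 ]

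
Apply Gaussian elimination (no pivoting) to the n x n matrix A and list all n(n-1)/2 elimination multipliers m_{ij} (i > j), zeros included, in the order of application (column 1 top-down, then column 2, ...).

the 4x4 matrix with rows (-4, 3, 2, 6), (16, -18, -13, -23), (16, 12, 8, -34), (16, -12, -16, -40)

Forward elimination:
R2 <- R2 - (-4)*R1:  [  0  -6  -5   1 ]
R3 <- R3 - (-4)*R1:  [   0   24   16  -10 ]
R4 <- R4 - (-4)*R1:  [   0    0   -8  -16 ]
R3 <- R3 - (-4)*R2:  [  0   0  -4  -6 ]
R4: entry in column 2 is already 0 -> m_{42} = 0 (no row operation needed)
R4 <- R4 - (2)*R3:  [  0   0   0  -4 ]
Multipliers (in order of application): m_{21} = -4, m_{31} = -4, m_{41} = -4, m_{32} = -4, m_{42} = 0, m_{43} = 2

multipliers: -4, -4, -4, -4, 0, 2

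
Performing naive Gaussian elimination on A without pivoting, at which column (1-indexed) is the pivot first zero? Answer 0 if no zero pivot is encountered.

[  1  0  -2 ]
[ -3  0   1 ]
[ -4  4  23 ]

first zero-pivot column = 2

Naive forward elimination:
R2 <- R2 - (-3)*R1:  [  0   0  -5 ]
R3 <- R3 - (-4)*R1:  [  0   4  15 ]
Matrix at this point:
[ 1  0  -2 ]
[ 0  0  -5 ]
[ 0  4  15 ]
Pivot entry (2,2) is zero but row 3 has 4 in column 2 -> naive elimination stops; a row interchange (e.g. R2 <-> R3) would be required here.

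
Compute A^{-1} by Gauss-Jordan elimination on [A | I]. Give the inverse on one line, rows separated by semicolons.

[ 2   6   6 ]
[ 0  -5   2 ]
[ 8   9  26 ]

Gauss-Jordan on [A | I]:
R1 <- (1/2)*R1:  [   1    3    3  |  1/2    0    0 ]
R3 <- R3 - (8)*R1:  [   0  -15    2  |   -4    0    1 ]
R2 <- (1/-5)*R2:  [    0     1  -2/5  |     0  -1/5     0 ]
R1 <- R1 - (3)*R2:  [    1     0  21/5  |   1/2   3/5     0 ]
R3 <- R3 - (-15)*R2:  [  0   0  -4  |  -4  -3   1 ]
R3 <- (1/-4)*R3:  [    0     0     1  |     1   3/4  -1/4 ]
R1 <- R1 - (21/5)*R3:  [      1       0       0  |  -37/10  -51/20   21/20 ]
R2 <- R2 - (-2/5)*R3:  [     0      1      0  |    2/5   1/10  -1/10 ]
Right block of [I | A^{-1}] is the inverse:
[ -37/10  -51/20  21/20 ]
[    2/5    1/10  -1/10 ]
[      1     3/4   -1/4 ]

inverse = [-37/10 -51/20 21/20; 2/5 1/10 -1/10; 1 3/4 -1/4]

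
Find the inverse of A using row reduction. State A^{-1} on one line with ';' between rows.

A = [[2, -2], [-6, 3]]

inverse = [-1/2 -1/3; -1 -1/3]

Gauss-Jordan on [A | I]:
R1 <- (1/2)*R1:  [   1   -1  |  1/2    0 ]
R2 <- R2 - (-6)*R1:  [  0  -3  |   3   1 ]
R2 <- (1/-3)*R2:  [    0     1  |    -1  -1/3 ]
R1 <- R1 - (-1)*R2:  [    1     0  |  -1/2  -1/3 ]
Right block of [I | A^{-1}] is the inverse:
[ -1/2  -1/3 ]
[   -1  -1/3 ]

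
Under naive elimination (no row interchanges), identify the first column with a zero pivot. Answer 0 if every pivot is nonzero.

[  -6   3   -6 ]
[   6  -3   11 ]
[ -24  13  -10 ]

first zero-pivot column = 2

Naive forward elimination:
R2 <- R2 - (-1)*R1:  [ 0  0  5 ]
R3 <- R3 - (4)*R1:  [  0   1  14 ]
Matrix at this point:
[ -6  3  -6 ]
[  0  0   5 ]
[  0  1  14 ]
Pivot entry (2,2) is zero but row 3 has 1 in column 2 -> naive elimination stops; a row interchange (e.g. R2 <-> R3) would be required here.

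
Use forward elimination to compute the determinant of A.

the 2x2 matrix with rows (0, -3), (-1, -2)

det(A) = -3

Forward elimination:
R1 <-> R2   (pivot in column 1 was zero)
[ -1  -2 ]
[  0  -3 ]
Upper-triangular form:
[ -1  -2 ]
[  0  -3 ]
det(A) = (-1)^1 * (-1) * (-3) = -3  (1 row swap -> sign -1)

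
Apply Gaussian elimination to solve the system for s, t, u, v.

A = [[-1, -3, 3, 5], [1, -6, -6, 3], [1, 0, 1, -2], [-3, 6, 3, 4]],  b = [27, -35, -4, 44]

Forward elimination on [A|b]:
R2 <- R2 - (-1)*R1:  [  0  -9  -3   8  -8 ]
R3 <- R3 - (-1)*R1:  [  0  -3   4   3  23 ]
R4 <- R4 - (3)*R1:  [   0   15   -6  -11  -37 ]
R3 <- R3 - (1/3)*R2:  [    0     0     5   1/3  77/3 ]
R4 <- R4 - (-5/3)*R2:  [      0       0     -11     7/3  -151/3 ]
R4 <- R4 - (-11/5)*R3:  [     0      0      0  46/15  92/15 ]
Row echelon form:
[ -1  -3   3      5  |     27 ]
[  0  -9  -3      8  |     -8 ]
[  0   0   5    1/3  |   77/3 ]
[  0   0   0  46/15  |  92/15 ]
Back-substitution:
v = (92/15) / (46/15) = 2
u = (77/3 - (1/3)*(2)) / 5 = 5
t = (-8 - (-3)*(5) - (8)*(2)) / -9 = 1
s = (27 - (-3)*(1) - (3)*(5) - (5)*(2)) / -1 = -5

(-5, 1, 5, 2)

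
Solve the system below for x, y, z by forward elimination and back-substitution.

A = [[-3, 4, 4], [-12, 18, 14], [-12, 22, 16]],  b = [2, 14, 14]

(-2, 1, -2)

Forward elimination on [A|b]:
R2 <- R2 - (4)*R1:  [  0   2  -2   6 ]
R3 <- R3 - (4)*R1:  [ 0  6  0  6 ]
R3 <- R3 - (3)*R2:  [   0    0    6  -12 ]
Row echelon form:
[ -3  4   4  |    2 ]
[  0  2  -2  |    6 ]
[  0  0   6  |  -12 ]
Back-substitution:
z = (-12) / 6 = -2
y = (6 - (-2)*(-2)) / 2 = 1
x = (2 - (4)*(1) - (4)*(-2)) / -3 = -2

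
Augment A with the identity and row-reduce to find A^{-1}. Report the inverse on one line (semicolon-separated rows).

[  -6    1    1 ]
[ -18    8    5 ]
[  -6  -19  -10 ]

inverse = [1/6 -1/10 -1/30; -7/3 11/15 2/15; 13/3 -4/3 -1/3]

Gauss-Jordan on [A | I]:
R1 <- (1/-6)*R1:  [    1  -1/6  -1/6  |  -1/6     0     0 ]
R2 <- R2 - (-18)*R1:  [  0   5   2  |  -3   1   0 ]
R3 <- R3 - (-6)*R1:  [   0  -20  -11  |   -1    0    1 ]
R2 <- (1/5)*R2:  [    0     1   2/5  |  -3/5   1/5     0 ]
R1 <- R1 - (-1/6)*R2:  [     1      0  -1/10  |  -4/15   1/30      0 ]
R3 <- R3 - (-20)*R2:  [   0    0   -3  |  -13    4    1 ]
R3 <- (1/-3)*R3:  [    0     0     1  |  13/3  -4/3  -1/3 ]
R1 <- R1 - (-1/10)*R3:  [     1      0      0  |    1/6  -1/10  -1/30 ]
R2 <- R2 - (2/5)*R3:  [     0      1      0  |   -7/3  11/15   2/15 ]
Right block of [I | A^{-1}] is the inverse:
[  1/6  -1/10  -1/30 ]
[ -7/3  11/15   2/15 ]
[ 13/3   -4/3   -1/3 ]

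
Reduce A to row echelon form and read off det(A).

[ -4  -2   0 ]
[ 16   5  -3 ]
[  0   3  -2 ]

det(A) = -60

Forward elimination:
R2 <- R2 - (-4)*R1:  [  0  -3  -3 ]
R3 <- R3 - (-1)*R2:  [  0   0  -5 ]
Upper-triangular form:
[ -4  -2   0 ]
[  0  -3  -3 ]
[  0   0  -5 ]
det(A) = (-1)^0 * (-4) * (-3) * (-5) = -60  (0 row swaps -> sign +1)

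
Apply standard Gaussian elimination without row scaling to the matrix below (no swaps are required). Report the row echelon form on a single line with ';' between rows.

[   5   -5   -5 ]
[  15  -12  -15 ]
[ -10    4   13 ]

Forward elimination:
R2 <- R2 - (3)*R1:  [ 0  3  0 ]
R3 <- R3 - (-2)*R1:  [  0  -6   3 ]
R3 <- R3 - (-2)*R2:  [ 0  0  3 ]
Row echelon form:
[ 5  -5  -5 ]
[ 0   3   0 ]
[ 0   0   3 ]

REF = [5 -5 -5; 0 3 0; 0 0 3]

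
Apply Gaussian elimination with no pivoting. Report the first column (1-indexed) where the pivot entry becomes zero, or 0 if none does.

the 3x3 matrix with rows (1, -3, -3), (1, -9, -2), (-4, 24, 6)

first zero-pivot column = 0

Naive forward elimination:
R2 <- R2 - (1)*R1:  [  0  -6   1 ]
R3 <- R3 - (-4)*R1:  [  0  12  -6 ]
R3 <- R3 - (-2)*R2:  [  0   0  -4 ]
All pivots nonzero; naive elimination completes without hitting a zero pivot.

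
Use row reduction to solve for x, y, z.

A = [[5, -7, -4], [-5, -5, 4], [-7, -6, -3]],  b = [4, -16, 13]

(-1, 1, -4)

Forward elimination on [A|b]:
R2 <- R2 - (-1)*R1:  [   0  -12    0  -12 ]
R3 <- R3 - (-7/5)*R1:  [     0  -79/5  -43/5   93/5 ]
R3 <- R3 - (79/60)*R2:  [     0      0  -43/5  172/5 ]
Row echelon form:
[ 5   -7     -4  |      4 ]
[ 0  -12      0  |    -12 ]
[ 0    0  -43/5  |  172/5 ]
Back-substitution:
z = (172/5) / (-43/5) = -4
y = (-12) / -12 = 1
x = (4 - (-7)*(1) - (-4)*(-4)) / 5 = -1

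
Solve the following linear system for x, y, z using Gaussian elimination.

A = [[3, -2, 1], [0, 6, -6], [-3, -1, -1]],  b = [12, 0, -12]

(4, 0, 0)

Forward elimination on [A|b]:
R3 <- R3 - (-1)*R1:  [  0  -3   0   0 ]
R3 <- R3 - (-1/2)*R2:  [  0   0  -3   0 ]
Row echelon form:
[ 3  -2   1  |  12 ]
[ 0   6  -6  |   0 ]
[ 0   0  -3  |   0 ]
Back-substitution:
z = (0) / -3 = 0
y = (0 - (-6)*(0)) / 6 = 0
x = (12 - (-2)*(0) - (1)*(0)) / 3 = 4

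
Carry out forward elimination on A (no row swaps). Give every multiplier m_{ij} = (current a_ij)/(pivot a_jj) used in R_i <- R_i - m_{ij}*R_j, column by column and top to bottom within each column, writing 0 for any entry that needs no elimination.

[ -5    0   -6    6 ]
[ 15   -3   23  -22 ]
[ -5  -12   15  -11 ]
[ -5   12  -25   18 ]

multipliers: -3, 1, 1, 4, -4, 1

Forward elimination:
R2 <- R2 - (-3)*R1:  [  0  -3   5  -4 ]
R3 <- R3 - (1)*R1:  [   0  -12   21  -17 ]
R4 <- R4 - (1)*R1:  [   0   12  -19   12 ]
R3 <- R3 - (4)*R2:  [  0   0   1  -1 ]
R4 <- R4 - (-4)*R2:  [  0   0   1  -4 ]
R4 <- R4 - (1)*R3:  [  0   0   0  -3 ]
Multipliers (in order of application): m_{21} = -3, m_{31} = 1, m_{41} = 1, m_{32} = 4, m_{42} = -4, m_{43} = 1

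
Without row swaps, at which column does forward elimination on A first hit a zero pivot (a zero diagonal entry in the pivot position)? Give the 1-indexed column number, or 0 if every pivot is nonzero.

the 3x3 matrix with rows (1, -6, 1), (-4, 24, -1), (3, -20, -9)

Naive forward elimination:
R2 <- R2 - (-4)*R1:  [ 0  0  3 ]
R3 <- R3 - (3)*R1:  [   0   -2  -12 ]
Matrix at this point:
[ 1  -6    1 ]
[ 0   0    3 ]
[ 0  -2  -12 ]
Pivot entry (2,2) is zero but row 3 has -2 in column 2 -> naive elimination stops; a row interchange (e.g. R2 <-> R3) would be required here.

first zero-pivot column = 2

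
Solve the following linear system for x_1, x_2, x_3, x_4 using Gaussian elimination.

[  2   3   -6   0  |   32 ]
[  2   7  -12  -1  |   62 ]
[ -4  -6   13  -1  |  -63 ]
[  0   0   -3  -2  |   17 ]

(4, 2, -3, -4)

Forward elimination on [A|b]:
R2 <- R2 - (1)*R1:  [  0   4  -6  -1  30 ]
R3 <- R3 - (-2)*R1:  [  0   0   1  -1   1 ]
R4 <- R4 - (-3)*R3:  [  0   0   0  -5  20 ]
Row echelon form:
[ 2  3  -6   0  |  32 ]
[ 0  4  -6  -1  |  30 ]
[ 0  0   1  -1  |   1 ]
[ 0  0   0  -5  |  20 ]
Back-substitution:
x_4 = (20) / -5 = -4
x_3 = (1 - (-1)*(-4)) / 1 = -3
x_2 = (30 - (-6)*(-3) - (-1)*(-4)) / 4 = 2
x_1 = (32 - (3)*(2) - (-6)*(-3)) / 2 = 4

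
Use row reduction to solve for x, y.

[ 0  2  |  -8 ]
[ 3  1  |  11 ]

(5, -4)

Forward elimination on [A|b]:
R1 <-> R2   (pivot in column 1 was zero)
[ 3  1  11 ]
[ 0  2  -8 ]
Row echelon form:
[ 3  1  |  11 ]
[ 0  2  |  -8 ]
Back-substitution:
y = (-8) / 2 = -4
x = (11 - (1)*(-4)) / 3 = 5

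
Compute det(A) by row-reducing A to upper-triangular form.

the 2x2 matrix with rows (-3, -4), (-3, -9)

Forward elimination:
R2 <- R2 - (1)*R1:  [  0  -5 ]
Upper-triangular form:
[ -3  -4 ]
[  0  -5 ]
det(A) = (-1)^0 * (-3) * (-5) = 15  (0 row swaps -> sign +1)

det(A) = 15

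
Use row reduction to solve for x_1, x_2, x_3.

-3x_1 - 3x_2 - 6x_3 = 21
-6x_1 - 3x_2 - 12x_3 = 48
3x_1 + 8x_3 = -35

Forward elimination on [A|b]:
R2 <- R2 - (2)*R1:  [ 0  3  0  6 ]
R3 <- R3 - (-1)*R1:  [   0   -3    2  -14 ]
R3 <- R3 - (-1)*R2:  [  0   0   2  -8 ]
Row echelon form:
[ -3  -3  -6  |  21 ]
[  0   3   0  |   6 ]
[  0   0   2  |  -8 ]
Back-substitution:
x_3 = (-8) / 2 = -4
x_2 = (6) / 3 = 2
x_1 = (21 - (-3)*(2) - (-6)*(-4)) / -3 = -1

(-1, 2, -4)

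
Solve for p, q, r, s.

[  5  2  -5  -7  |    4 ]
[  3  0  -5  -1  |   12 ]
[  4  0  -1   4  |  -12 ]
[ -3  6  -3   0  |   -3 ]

(-3, -4, -4, -1)

Forward elimination on [A|b]:
R2 <- R2 - (3/5)*R1:  [    0  -6/5    -2  16/5  48/5 ]
R3 <- R3 - (4/5)*R1:  [     0   -8/5      3   48/5  -76/5 ]
R4 <- R4 - (-3/5)*R1:  [     0   36/5     -6  -21/5   -3/5 ]
R3 <- R3 - (4/3)*R2:  [    0     0  17/3  16/3   -28 ]
R4 <- R4 - (-6)*R2:  [   0    0  -18   15   57 ]
R4 <- R4 - (-54/17)*R3:  [       0        0        0   543/17  -543/17 ]
Row echelon form:
[ 5     2    -5      -7  |        4 ]
[ 0  -6/5    -2    16/5  |     48/5 ]
[ 0     0  17/3    16/3  |      -28 ]
[ 0     0     0  543/17  |  -543/17 ]
Back-substitution:
s = (-543/17) / (543/17) = -1
r = (-28 - (16/3)*(-1)) / (17/3) = -4
q = (48/5 - (-2)*(-4) - (16/5)*(-1)) / (-6/5) = -4
p = (4 - (2)*(-4) - (-5)*(-4) - (-7)*(-1)) / 5 = -3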